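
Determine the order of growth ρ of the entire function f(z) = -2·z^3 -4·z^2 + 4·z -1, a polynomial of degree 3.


|f(z)| ≤ Σ|c_k|·r^k = O(r^3) as r → ∞. Polynomial growth is O(e^{r^ε}) for every ε > 0 (since r^3/e^{r^ε} → 0), so ρ ≤ ε for all ε > 0, i.e. ρ = 0. Every nonconstant polynomial has order 0.
Therefore ρ = 0.

Order ρ = 0.


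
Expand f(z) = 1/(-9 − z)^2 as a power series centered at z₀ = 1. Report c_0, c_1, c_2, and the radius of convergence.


Let w = z − z₀, so z = z₀ + w.
Then -9 − z = -9 − (z₀ + w) = (-9 − z₀) − w = -10 − w.
f(z) = 1/(-10 − w)^2 = (1/(-10)^2) · (1 − w/(-10))^{−2}.
By the binomial series (1−u)^{−2} = Σ_{n≥0} C(n+1, 1) u^n for |u|<1, with u = w/(-10):
  c_n = C(n+1, 1) / (-10)^(n+2).
  c_0 = 1/(-10)^2 = 1/100.
  c_1 = 2/(-10)^3 = -1/500.
  c_2 = 3/(-10)^4 = 3/10000.
The series is valid for |w/d| < 1, i.e. |z − z₀| < |d|.
Radius of convergence: R = |-9 − z₀| = |-10| = 10 (distance from z₀ to the singularity z = -9).

c_0 = 1/100, c_1 = -1/500, c_2 = 3/10000; R = 10.


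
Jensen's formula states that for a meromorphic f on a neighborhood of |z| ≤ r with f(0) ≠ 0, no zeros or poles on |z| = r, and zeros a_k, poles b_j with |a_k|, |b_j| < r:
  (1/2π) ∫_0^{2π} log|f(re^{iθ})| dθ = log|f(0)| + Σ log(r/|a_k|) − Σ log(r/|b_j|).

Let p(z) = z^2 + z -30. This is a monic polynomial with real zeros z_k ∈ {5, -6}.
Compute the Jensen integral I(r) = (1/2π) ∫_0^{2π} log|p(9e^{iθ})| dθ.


Zeros: -6, 5; r = 9.
Inside |z| < r: -6, 5. Outside (|z| ≥ r): ∅.
p(0) = -30, so log|p(0)| = log(30) = 3.4012.
Apply Jensen: I(r) = log|p(0)| + Σ_k log(r/|z_k|), summed over zeros inside |z| < r.
  log(r/|z_k|) for z_k = 5: log(9/5) = 0.5878
  log(r/|z_k|) for z_k = -6: log(9/6) = 0.4055
Sum over inside zeros: 0.9933.
I(r) = log|p(0)| + (inside sum) = 3.4012 + 0.9933 = 4.3944.
Closed form (all zeros inside, monic): I(r) = n·log(r) = 2·log(9) = 4.3944. ✓

I(r) ≈ 4.3944.


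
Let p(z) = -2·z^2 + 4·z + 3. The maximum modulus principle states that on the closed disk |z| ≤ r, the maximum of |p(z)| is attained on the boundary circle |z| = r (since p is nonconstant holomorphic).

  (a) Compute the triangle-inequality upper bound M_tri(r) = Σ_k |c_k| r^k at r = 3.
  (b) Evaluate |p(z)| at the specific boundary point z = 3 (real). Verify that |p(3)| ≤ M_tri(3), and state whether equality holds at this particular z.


Coefficients: c_0 = 3, c_1 = 4, c_2 = -2. Radius r = 3.
Part (a). Triangle bound: M_tri(r) = Σ_k |c_k| r^k
  = |3|·3^0 + |4|·3^1 + |-2|·3^2
  = 3 + 12 + 18 = 33.
This bounds M(r) := max_{|z|=r} |p(z)| from above; equality holds iff all terms c_k z^k can be made to align in phase at a single z on |z|=r.
Part (b). At z = 3 (real, on the circle |z| = r):
  p(3) = (3)·3^0 + (4)·3^1 + (-2)·3^2 = -3.
  |p(3)| = 3.
Check: |p(3)| = 3 ≤ 33 = M_tri(3). ✓ Equality does not hold at z = 3 (the coefficients have mixed signs, so the terms do not all align in phase there).

M_tri(3) = 33; |p(3)| = 3; equality at z=3: no.


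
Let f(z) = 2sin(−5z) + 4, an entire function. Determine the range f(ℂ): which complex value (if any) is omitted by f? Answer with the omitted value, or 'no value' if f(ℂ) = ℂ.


Little Picard bounds the complement of f(ℂ) to at most one point.
sin is entire and surjective onto ℂ: for every w ∈ ℂ, sin(ζ) = w has a solution ζ ∈ ℂ (e.g., via the complex inverse arcsin). With ζ = −5z this gives z = ζ/(-5). Then 2·sin(−5z) takes every value in 2·ℂ = ℂ, and adding 4 is a bijection of ℂ. So f is surjective and omits no value. (Note: only on the real line is sin bounded by [−1, 1].)

Omitted value: no value.


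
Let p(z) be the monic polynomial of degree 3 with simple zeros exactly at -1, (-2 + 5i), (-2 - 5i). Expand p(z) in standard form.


The polynomial is p(z) = ∏_{α ∈ S} (z − α), where S = {-1, (-2 + 5i), (-2 - 5i)}.
Expanding the product yields: p(z) = z^3 + 5·z^2 + 33·z + 29.
Note conjugate pairs combine to real quadratics: (z − (-2+5i))(z − (-2−5i)) = z² + 4z + 29.
The resulting polynomial has degree 3 and real coefficients as required.

p(z) = z^3 + 5·z^2 + 33·z + 29.


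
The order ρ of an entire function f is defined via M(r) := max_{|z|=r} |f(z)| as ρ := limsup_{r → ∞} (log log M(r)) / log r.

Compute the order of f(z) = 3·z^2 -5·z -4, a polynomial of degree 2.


|f(z)| ≤ Σ|c_k|·r^k = O(r^2) as r → ∞. Polynomial growth is O(e^{r^ε}) for every ε > 0 (since r^2/e^{r^ε} → 0), so ρ ≤ ε for all ε > 0, i.e. ρ = 0. Every nonconstant polynomial has order 0.
Therefore ρ = 0.

Order ρ = 0.


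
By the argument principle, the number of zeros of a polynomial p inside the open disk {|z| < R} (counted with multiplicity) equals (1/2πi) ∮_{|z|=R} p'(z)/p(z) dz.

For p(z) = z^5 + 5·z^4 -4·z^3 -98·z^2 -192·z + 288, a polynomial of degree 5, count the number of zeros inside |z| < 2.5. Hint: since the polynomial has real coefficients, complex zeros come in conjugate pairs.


The zeros of p are: -4, (-3 + 3i), (-3 - 3i), 4, 1.
Their magnitudes are: 4, 4.243, 4.243, 4, 1.
Zeros with |z| < R = 2.5: 1.
Count = 1.
By the argument principle, (1/2πi) ∮_{|z|=R} p'(z)/p(z) dz equals exactly this count.

Number of zeros inside |z| < 2.5: 1.


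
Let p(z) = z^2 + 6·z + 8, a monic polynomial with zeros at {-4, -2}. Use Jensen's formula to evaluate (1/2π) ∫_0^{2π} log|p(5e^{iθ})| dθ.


Zeros: -4, -2; r = 5.
Inside |z| < r: -4, -2. Outside (|z| ≥ r): ∅.
p(0) = 8, so log|p(0)| = log(8) = 2.0794.
Apply Jensen: I(r) = log|p(0)| + Σ_k log(r/|z_k|), summed over zeros inside |z| < r.
  log(r/|z_k|) for z_k = -4: log(5/4) = 0.2231
  log(r/|z_k|) for z_k = -2: log(5/2) = 0.9163
Sum over inside zeros: 1.1394.
I(r) = log|p(0)| + (inside sum) = 2.0794 + 1.1394 = 3.2189.
Closed form (all zeros inside, monic): I(r) = n·log(r) = 2·log(5) = 3.2189. ✓

I(r) ≈ 3.2189.


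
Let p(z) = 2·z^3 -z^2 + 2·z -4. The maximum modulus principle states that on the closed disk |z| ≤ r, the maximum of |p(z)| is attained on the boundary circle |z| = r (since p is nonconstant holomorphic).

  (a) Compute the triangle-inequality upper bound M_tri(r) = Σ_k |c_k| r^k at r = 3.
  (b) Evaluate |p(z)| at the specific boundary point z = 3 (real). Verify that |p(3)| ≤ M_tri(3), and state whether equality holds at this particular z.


Coefficients: c_0 = -4, c_1 = 2, c_2 = -1, c_3 = 2. Radius r = 3.
Part (a). Triangle bound: M_tri(r) = Σ_k |c_k| r^k
  = |-4|·3^0 + |2|·3^1 + |-1|·3^2 + |2|·3^3
  = 4 + 6 + 9 + 54 = 73.
This bounds M(r) := max_{|z|=r} |p(z)| from above; equality holds iff all terms c_k z^k can be made to align in phase at a single z on |z|=r.
Part (b). At z = 3 (real, on the circle |z| = r):
  p(3) = (-4)·3^0 + (2)·3^1 + (-1)·3^2 + (2)·3^3 = 47.
  |p(3)| = 47.
Check: |p(3)| = 47 ≤ 73 = M_tri(3). ✓ Equality does not hold at z = 3 (the coefficients have mixed signs, so the terms do not all align in phase there).

M_tri(3) = 73; |p(3)| = 47; equality at z=3: no.


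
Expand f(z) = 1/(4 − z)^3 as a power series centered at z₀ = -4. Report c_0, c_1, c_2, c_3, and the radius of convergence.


Let w = z − z₀, so z = z₀ + w.
Then 4 − z = 4 − (z₀ + w) = (4 − z₀) − w = 8 − w.
f(z) = 1/(8 − w)^3 = (1/(8)^3) · (1 − w/(8))^{−3}.
By the binomial series (1−u)^{−3} = Σ_{n≥0} C(n+2, 2) u^n for |u|<1, with u = w/(8):
  c_n = C(n+2, 2) / (8)^(n+3).
  c_0 = 1/(8)^3 = 1/512.
  c_1 = 3/(8)^4 = 3/4096.
  c_2 = 6/(8)^5 = 3/16384.
  c_3 = 10/(8)^6 = 5/131072.
The series is valid for |w/d| < 1, i.e. |z − z₀| < |d|.
Radius of convergence: R = |4 − z₀| = |8| = 8 (distance from z₀ to the singularity z = 4).

c_0 = 1/512, c_1 = 3/4096, c_2 = 3/16384, c_3 = 5/131072; R = 8.


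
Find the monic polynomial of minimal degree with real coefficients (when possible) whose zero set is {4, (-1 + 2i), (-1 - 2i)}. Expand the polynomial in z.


The polynomial is p(z) = ∏_{α ∈ S} (z − α), where S = {4, (-1 + 2i), (-1 - 2i)}.
Expanding the product yields: p(z) = z^3 -2·z^2 -3·z -20.
Note conjugate pairs combine to real quadratics: (z − (-1+2i))(z − (-1−2i)) = z² + 2z + 5.
The resulting polynomial has degree 3 and real coefficients as required.

p(z) = z^3 -2·z^2 -3·z -20.


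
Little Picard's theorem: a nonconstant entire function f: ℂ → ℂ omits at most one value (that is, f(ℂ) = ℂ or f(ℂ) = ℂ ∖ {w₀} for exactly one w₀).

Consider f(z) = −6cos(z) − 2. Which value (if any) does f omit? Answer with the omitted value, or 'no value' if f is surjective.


Little Picard bounds the complement of f(ℂ) to at most one point.
cos is entire and surjective onto ℂ: for every w ∈ ℂ, cos(ζ) = w has a solution ζ ∈ ℂ (e.g., via the complex inverse arccos). With ζ = z this gives z = ζ/(1). Then -6·cos(z) takes every value in -6·ℂ = ℂ, and adding -2 is a bijection of ℂ. So f is surjective and omits no value. (Note: only on the real line is cos bounded by [−1, 1].)

Omitted value: no value.


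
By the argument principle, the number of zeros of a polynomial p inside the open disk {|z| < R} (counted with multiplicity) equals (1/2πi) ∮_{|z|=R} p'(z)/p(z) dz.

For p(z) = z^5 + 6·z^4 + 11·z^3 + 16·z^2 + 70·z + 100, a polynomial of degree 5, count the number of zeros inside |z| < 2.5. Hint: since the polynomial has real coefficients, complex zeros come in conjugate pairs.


The zeros of p are: (1 + 2i), (1 - 2i), (-3 + 1i), (-3 - 1i), -2.
Their magnitudes are: 2.236, 2.236, 3.162, 3.162, 2.
Zeros with |z| < R = 2.5: (1 + 2i), (1 - 2i), -2.
Count = 3.
By the argument principle, (1/2πi) ∮_{|z|=R} p'(z)/p(z) dz equals exactly this count.

Number of zeros inside |z| < 2.5: 3.


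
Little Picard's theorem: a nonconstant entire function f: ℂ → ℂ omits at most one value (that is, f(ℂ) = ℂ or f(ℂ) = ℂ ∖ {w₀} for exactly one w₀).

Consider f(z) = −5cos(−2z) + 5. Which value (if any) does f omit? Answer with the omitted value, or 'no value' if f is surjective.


Little Picard bounds the complement of f(ℂ) to at most one point.
cos is entire and surjective onto ℂ: for every w ∈ ℂ, cos(ζ) = w has a solution ζ ∈ ℂ (e.g., via the complex inverse arccos). With ζ = −2z this gives z = ζ/(-2). Then -5·cos(−2z) takes every value in -5·ℂ = ℂ, and adding 5 is a bijection of ℂ. So f is surjective and omits no value. (Note: only on the real line is cos bounded by [−1, 1].)

Omitted value: no value.


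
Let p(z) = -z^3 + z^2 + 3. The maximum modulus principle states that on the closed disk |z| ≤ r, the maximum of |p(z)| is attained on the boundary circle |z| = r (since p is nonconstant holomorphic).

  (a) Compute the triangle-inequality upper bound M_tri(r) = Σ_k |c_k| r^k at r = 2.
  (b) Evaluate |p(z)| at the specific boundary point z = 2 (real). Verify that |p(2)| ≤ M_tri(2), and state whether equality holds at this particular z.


Coefficients: c_0 = 3, c_1 = 0, c_2 = 1, c_3 = -1. Radius r = 2.
Part (a). Triangle bound: M_tri(r) = Σ_k |c_k| r^k
  = |3|·2^0 + |0|·2^1 + |1|·2^2 + |-1|·2^3
  = 3 + 0 + 4 + 8 = 15.
This bounds M(r) := max_{|z|=r} |p(z)| from above; equality holds iff all terms c_k z^k can be made to align in phase at a single z on |z|=r.
Part (b). At z = 2 (real, on the circle |z| = r):
  p(2) = (3)·2^0 + (0)·2^1 + (1)·2^2 + (-1)·2^3 = -1.
  |p(2)| = 1.
Check: |p(2)| = 1 ≤ 15 = M_tri(2). ✓ Equality does not hold at z = 2 (the coefficients have mixed signs, so the terms do not all align in phase there).

M_tri(2) = 15; |p(2)| = 1; equality at z=2: no.


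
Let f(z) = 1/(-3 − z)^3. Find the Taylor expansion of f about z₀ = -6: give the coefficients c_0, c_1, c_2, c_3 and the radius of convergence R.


Let w = z − z₀, so z = z₀ + w.
Then -3 − z = -3 − (z₀ + w) = (-3 − z₀) − w = 3 − w.
f(z) = 1/(3 − w)^3 = (1/(3)^3) · (1 − w/(3))^{−3}.
By the binomial series (1−u)^{−3} = Σ_{n≥0} C(n+2, 2) u^n for |u|<1, with u = w/(3):
  c_n = C(n+2, 2) / (3)^(n+3).
  c_0 = 1/(3)^3 = 1/27.
  c_1 = 3/(3)^4 = 1/27.
  c_2 = 6/(3)^5 = 2/81.
  c_3 = 10/(3)^6 = 10/729.
The series is valid for |w/d| < 1, i.e. |z − z₀| < |d|.
Radius of convergence: R = |-3 − z₀| = |3| = 3 (distance from z₀ to the singularity z = -3).

c_0 = 1/27, c_1 = 1/27, c_2 = 2/81, c_3 = 10/729; R = 3.


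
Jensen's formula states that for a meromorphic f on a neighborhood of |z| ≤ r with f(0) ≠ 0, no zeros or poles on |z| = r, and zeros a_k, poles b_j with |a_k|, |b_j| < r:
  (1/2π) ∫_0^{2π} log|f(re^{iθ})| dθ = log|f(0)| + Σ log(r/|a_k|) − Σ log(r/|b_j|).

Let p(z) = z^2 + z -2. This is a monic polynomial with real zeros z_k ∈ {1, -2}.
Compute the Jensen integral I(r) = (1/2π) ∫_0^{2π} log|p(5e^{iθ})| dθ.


Zeros: -2, 1; r = 5.
Inside |z| < r: -2, 1. Outside (|z| ≥ r): ∅.
p(0) = -2, so log|p(0)| = log(2) = 0.6931.
Apply Jensen: I(r) = log|p(0)| + Σ_k log(r/|z_k|), summed over zeros inside |z| < r.
  log(r/|z_k|) for z_k = 1: log(5/1) = 1.6094
  log(r/|z_k|) for z_k = -2: log(5/2) = 0.9163
Sum over inside zeros: 2.5257.
I(r) = log|p(0)| + (inside sum) = 0.6931 + 2.5257 = 3.2189.
Closed form (all zeros inside, monic): I(r) = n·log(r) = 2·log(5) = 3.2189. ✓

I(r) ≈ 3.2189.


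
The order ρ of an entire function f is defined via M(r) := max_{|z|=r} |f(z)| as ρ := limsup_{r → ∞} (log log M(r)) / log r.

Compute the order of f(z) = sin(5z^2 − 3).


Write sin(w) = (e^{iw} ± e^{−iw})/(2 or 2i), so |sin(w)| ≤ e^{|w|}. With w = 5z^2 − 3, |w| ≤ 5r^2 + 3 on |z|=r, giving M(r) ≤ e^{5r^2 + 3} and ρ ≤ 2. For the lower bound, choose z on |z|=r with 5z^2 purely imaginary of modulus 5r^2; then |sin(5z^2 − 3)| grows like e^{5r^2}/2, so ρ ≥ 2. Hence ρ = 2.
Therefore ρ = 2.

Order ρ = 2.


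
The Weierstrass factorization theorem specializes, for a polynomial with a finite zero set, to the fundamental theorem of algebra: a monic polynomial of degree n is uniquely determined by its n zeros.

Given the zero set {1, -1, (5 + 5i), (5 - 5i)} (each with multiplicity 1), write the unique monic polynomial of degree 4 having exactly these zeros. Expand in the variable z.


The polynomial is p(z) = ∏_{α ∈ S} (z − α), where S = {1, -1, (5 + 5i), (5 - 5i)}.
Expanding the product yields: p(z) = z^4 -10·z^3 + 49·z^2 + 10·z -50.
Note conjugate pairs combine to real quadratics: (z − (5+5i))(z − (5−5i)) = z² − 10z + 50.
The resulting polynomial has degree 4 and real coefficients as required.

p(z) = z^4 -10·z^3 + 49·z^2 + 10·z -50.


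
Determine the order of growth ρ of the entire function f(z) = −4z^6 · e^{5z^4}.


M(r) = max_{|z|=r} |-4|·|z|^6·|e^{5z^4}| = 4·r^6 · e^{5r^4} (the factors attain their maxima compatibly on |z|=r). Then log M(r) = log 4 + 6·log r + 5r^4, dominated by the last term, so log log M(r) ~ 4·log r. The polynomial factor -4z^6 contributes only a log r term and does not affect the order. ρ = 4.
Therefore ρ = 4.

Order ρ = 4.


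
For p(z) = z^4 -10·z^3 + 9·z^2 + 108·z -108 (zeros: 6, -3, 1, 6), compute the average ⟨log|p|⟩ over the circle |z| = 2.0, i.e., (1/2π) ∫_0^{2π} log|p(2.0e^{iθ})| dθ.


Zeros: -3, 1, 6, 6; r = 2.0.
Inside |z| < r: 1. Outside (|z| ≥ r): -3, 6, 6.
p(0) = -108, so log|p(0)| = log(108) = 4.6821.
Apply Jensen: I(r) = log|p(0)| + Σ_k log(r/|z_k|), summed over zeros inside |z| < r.
  log(r/|z_k|) for z_k = 1: log(2.0/1) = 0.6931
  Outside zeros (-3, 6, 6) contribute nothing to the Jensen sum.
Sum over inside zeros: 0.6931.
I(r) = log|p(0)| + (inside sum) = 4.6821 + 0.6931 = 5.3753.
Note: since some zeros are outside |z| ≤ r, the simplified n·log(r) form does NOT apply — only the inside zeros contribute.

I(r) ≈ 5.3753.


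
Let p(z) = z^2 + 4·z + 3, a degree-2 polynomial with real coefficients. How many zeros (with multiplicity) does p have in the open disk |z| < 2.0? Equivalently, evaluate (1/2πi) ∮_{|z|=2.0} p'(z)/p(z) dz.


The zeros of p are: -1, -3.
Their magnitudes are: 1, 3.
Zeros with |z| < R = 2.0: -1.
Count = 1.
By the argument principle, (1/2πi) ∮_{|z|=R} p'(z)/p(z) dz equals exactly this count.

Number of zeros inside |z| < 2.0: 1.


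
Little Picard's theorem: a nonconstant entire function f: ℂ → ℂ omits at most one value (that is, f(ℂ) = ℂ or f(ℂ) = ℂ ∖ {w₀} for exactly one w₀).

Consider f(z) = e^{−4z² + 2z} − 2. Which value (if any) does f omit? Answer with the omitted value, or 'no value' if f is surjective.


Little Picard bounds the complement of f(ℂ) to at most one point.
The exponent g(z) = −4z² + 2z is a nonconstant polynomial, hence surjective onto ℂ. So e^{g(z)} takes every value in {e^w : w ∈ ℂ} = ℂ ∖ {0}. Adding -2 shifts the range to ℂ ∖ {-2}. f omits exactly -2.

Omitted value: -2.


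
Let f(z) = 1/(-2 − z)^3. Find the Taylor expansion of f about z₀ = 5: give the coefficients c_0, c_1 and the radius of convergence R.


Let w = z − z₀, so z = z₀ + w.
Then -2 − z = -2 − (z₀ + w) = (-2 − z₀) − w = -7 − w.
f(z) = 1/(-7 − w)^3 = (1/(-7)^3) · (1 − w/(-7))^{−3}.
By the binomial series (1−u)^{−3} = Σ_{n≥0} C(n+2, 2) u^n for |u|<1, with u = w/(-7):
  c_n = C(n+2, 2) / (-7)^(n+3).
  c_0 = 1/(-7)^3 = -1/343.
  c_1 = 3/(-7)^4 = 3/2401.
The series is valid for |w/d| < 1, i.e. |z − z₀| < |d|.
Radius of convergence: R = |-2 − z₀| = |-7| = 7 (distance from z₀ to the singularity z = -2).

c_0 = -1/343, c_1 = 3/2401; R = 7.


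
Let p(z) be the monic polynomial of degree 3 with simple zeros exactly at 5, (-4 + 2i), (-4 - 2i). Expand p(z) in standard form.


The polynomial is p(z) = ∏_{α ∈ S} (z − α), where S = {5, (-4 + 2i), (-4 - 2i)}.
Expanding the product yields: p(z) = z^3 + 3·z^2 -20·z -100.
Note conjugate pairs combine to real quadratics: (z − (-4+2i))(z − (-4−2i)) = z² + 8z + 20.
The resulting polynomial has degree 3 and real coefficients as required.

p(z) = z^3 + 3·z^2 -20·z -100.


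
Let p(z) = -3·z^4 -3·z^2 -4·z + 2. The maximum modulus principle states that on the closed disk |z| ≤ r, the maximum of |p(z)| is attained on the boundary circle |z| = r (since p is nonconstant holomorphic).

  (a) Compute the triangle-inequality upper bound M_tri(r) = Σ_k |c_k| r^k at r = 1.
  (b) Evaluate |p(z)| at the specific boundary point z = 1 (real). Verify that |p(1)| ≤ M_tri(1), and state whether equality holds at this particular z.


Coefficients: c_0 = 2, c_1 = -4, c_2 = -3, c_3 = 0, c_4 = -3. Radius r = 1.
Part (a). Triangle bound: M_tri(r) = Σ_k |c_k| r^k
  = |2|·1^0 + |-4|·1^1 + |-3|·1^2 + |0|·1^3 + |-3|·1^4
  = 2 + 4 + 3 + 0 + 3 = 12.
This bounds M(r) := max_{|z|=r} |p(z)| from above; equality holds iff all terms c_k z^k can be made to align in phase at a single z on |z|=r.
Part (b). At z = 1 (real, on the circle |z| = r):
  p(1) = (2)·1^0 + (-4)·1^1 + (-3)·1^2 + (0)·1^3 + (-3)·1^4 = -8.
  |p(1)| = 8.
Check: |p(1)| = 8 ≤ 12 = M_tri(1). ✓ Equality does not hold at z = 1 (the coefficients have mixed signs, so the terms do not all align in phase there).

M_tri(1) = 12; |p(1)| = 8; equality at z=1: no.


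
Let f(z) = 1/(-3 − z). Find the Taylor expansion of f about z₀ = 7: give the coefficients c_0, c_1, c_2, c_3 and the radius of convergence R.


Let w = z − z₀, so z = z₀ + w.
Then -3 − z = -3 − (z₀ + w) = (-3 − z₀) − w = -10 − w.
f(z) = 1/(-10 − w) = (1/(-10)) · 1/(1 − w/(-10)) = Σ_{n≥0} w^n / (-10)^(n+1).
So c_n = 1/(-10)^(n+1):
  c_0 = 1/(-10)^1 = -1/10.
  c_1 = 1/(-10)^2 = 1/100.
  c_2 = 1/(-10)^3 = -1/1000.
  c_3 = 1/(-10)^4 = 1/10000.
The series is valid for |w/d| < 1, i.e. |z − z₀| < |d|.
Radius of convergence: R = |-3 − z₀| = |-10| = 10 (distance from z₀ to the singularity z = -3).

c_0 = -1/10, c_1 = 1/100, c_2 = -1/1000, c_3 = 1/10000; R = 10.


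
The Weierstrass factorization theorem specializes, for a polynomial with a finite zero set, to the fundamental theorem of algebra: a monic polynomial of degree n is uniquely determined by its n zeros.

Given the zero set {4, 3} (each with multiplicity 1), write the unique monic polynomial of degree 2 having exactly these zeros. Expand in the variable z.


The polynomial is p(z) = ∏_{α ∈ S} (z − α), where S = {4, 3}.
Expanding the product yields: p(z) = z^2 -7·z + 12.
The resulting polynomial has degree 2 and real coefficients as required.

p(z) = z^2 -7·z + 12.


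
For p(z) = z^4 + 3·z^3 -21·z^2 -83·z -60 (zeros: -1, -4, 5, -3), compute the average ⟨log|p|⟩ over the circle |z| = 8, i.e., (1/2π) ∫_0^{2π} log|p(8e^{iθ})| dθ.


Zeros: -4, -3, -1, 5; r = 8.
Inside |z| < r: -4, -3, -1, 5. Outside (|z| ≥ r): ∅.
p(0) = -60, so log|p(0)| = log(60) = 4.0943.
Apply Jensen: I(r) = log|p(0)| + Σ_k log(r/|z_k|), summed over zeros inside |z| < r.
  log(r/|z_k|) for z_k = -1: log(8/1) = 2.0794
  log(r/|z_k|) for z_k = -4: log(8/4) = 0.6931
  log(r/|z_k|) for z_k = 5: log(8/5) = 0.4700
  log(r/|z_k|) for z_k = -3: log(8/3) = 0.9808
Sum over inside zeros: 4.2234.
I(r) = log|p(0)| + (inside sum) = 4.0943 + 4.2234 = 8.3178.
Closed form (all zeros inside, monic): I(r) = n·log(r) = 4·log(8) = 8.3178. ✓

I(r) ≈ 8.3178.


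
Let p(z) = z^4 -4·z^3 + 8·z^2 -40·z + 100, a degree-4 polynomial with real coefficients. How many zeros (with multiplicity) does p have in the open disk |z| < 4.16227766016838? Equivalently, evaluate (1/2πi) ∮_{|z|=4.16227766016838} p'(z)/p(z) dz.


The zeros of p are: (-1 + 3i), (-1 - 3i), (3 + 1i), (3 - 1i).
Their magnitudes are: 3.162, 3.162, 3.162, 3.162.
Zeros with |z| < R = 4.16227766016838: (-1 + 3i), (-1 - 3i), (3 + 1i), (3 - 1i).
Count = 4.
By the argument principle, (1/2πi) ∮_{|z|=R} p'(z)/p(z) dz equals exactly this count.

Number of zeros inside |z| < 4.16227766016838: 4.


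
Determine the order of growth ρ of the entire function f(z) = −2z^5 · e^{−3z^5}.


M(r) = max_{|z|=r} |-2|·|z|^5·|e^{−3z^5}| = 2·r^5 · e^{3r^5} (the factors attain their maxima compatibly on |z|=r). Then log M(r) = log 2 + 5·log r + 3r^5, dominated by the last term, so log log M(r) ~ 5·log r. The polynomial factor -2z^5 contributes only a log r term and does not affect the order. ρ = 5.
Therefore ρ = 5.

Order ρ = 5.


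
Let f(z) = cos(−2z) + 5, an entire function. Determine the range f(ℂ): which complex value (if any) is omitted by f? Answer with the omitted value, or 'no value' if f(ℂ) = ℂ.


Little Picard bounds the complement of f(ℂ) to at most one point.
cos is entire and surjective onto ℂ: for every w ∈ ℂ, cos(ζ) = w has a solution ζ ∈ ℂ (e.g., via the complex inverse arccos). With ζ = −2z this gives z = ζ/(-2). Then 1·cos(−2z) takes every value in 1·ℂ = ℂ, and adding 5 is a bijection of ℂ. So f is surjective and omits no value. (Note: only on the real line is cos bounded by [−1, 1].)

Omitted value: no value.


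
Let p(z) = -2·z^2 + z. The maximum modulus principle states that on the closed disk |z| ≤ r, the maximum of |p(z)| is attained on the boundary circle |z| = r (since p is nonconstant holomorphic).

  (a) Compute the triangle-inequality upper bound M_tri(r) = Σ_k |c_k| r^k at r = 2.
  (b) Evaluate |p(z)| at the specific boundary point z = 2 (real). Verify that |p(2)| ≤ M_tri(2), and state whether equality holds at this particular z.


Coefficients: c_0 = 0, c_1 = 1, c_2 = -2. Radius r = 2.
Part (a). Triangle bound: M_tri(r) = Σ_k |c_k| r^k
  = |0|·2^0 + |1|·2^1 + |-2|·2^2
  = 0 + 2 + 8 = 10.
This bounds M(r) := max_{|z|=r} |p(z)| from above; equality holds iff all terms c_k z^k can be made to align in phase at a single z on |z|=r.
Part (b). At z = 2 (real, on the circle |z| = r):
  p(2) = (0)·2^0 + (1)·2^1 + (-2)·2^2 = -6.
  |p(2)| = 6.
Check: |p(2)| = 6 ≤ 10 = M_tri(2). ✓ Equality does not hold at z = 2 (the coefficients have mixed signs, so the terms do not all align in phase there).

M_tri(2) = 10; |p(2)| = 6; equality at z=2: no.


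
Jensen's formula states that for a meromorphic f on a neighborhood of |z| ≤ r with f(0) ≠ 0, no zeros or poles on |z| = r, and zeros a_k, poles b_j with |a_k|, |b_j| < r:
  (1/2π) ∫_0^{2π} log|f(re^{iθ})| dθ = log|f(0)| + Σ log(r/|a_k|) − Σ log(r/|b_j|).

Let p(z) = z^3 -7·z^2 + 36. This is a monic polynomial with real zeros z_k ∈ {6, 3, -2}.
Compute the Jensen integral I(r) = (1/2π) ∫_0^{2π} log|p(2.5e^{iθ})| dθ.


Zeros: -2, 3, 6; r = 2.5.
Inside |z| < r: -2. Outside (|z| ≥ r): 3, 6.
p(0) = 36, so log|p(0)| = log(36) = 3.5835.
Apply Jensen: I(r) = log|p(0)| + Σ_k log(r/|z_k|), summed over zeros inside |z| < r.
  log(r/|z_k|) for z_k = -2: log(2.5/2) = 0.2231
  Outside zeros (3, 6) contribute nothing to the Jensen sum.
Sum over inside zeros: 0.2231.
I(r) = log|p(0)| + (inside sum) = 3.5835 + 0.2231 = 3.8067.
Note: since some zeros are outside |z| ≤ r, the simplified n·log(r) form does NOT apply — only the inside zeros contribute.

I(r) ≈ 3.8067.


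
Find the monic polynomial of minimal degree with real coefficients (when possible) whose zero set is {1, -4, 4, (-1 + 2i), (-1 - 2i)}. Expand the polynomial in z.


The polynomial is p(z) = ∏_{α ∈ S} (z − α), where S = {1, -4, 4, (-1 + 2i), (-1 - 2i)}.
Expanding the product yields: p(z) = z^5 + z^4 -13·z^3 -21·z^2 -48·z + 80.
Note conjugate pairs combine to real quadratics: (z − (-1+2i))(z − (-1−2i)) = z² + 2z + 5.
The resulting polynomial has degree 5 and real coefficients as required.

p(z) = z^5 + z^4 -13·z^3 -21·z^2 -48·z + 80.


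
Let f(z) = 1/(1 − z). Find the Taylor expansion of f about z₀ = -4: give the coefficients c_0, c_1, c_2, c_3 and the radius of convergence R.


Let w = z − z₀, so z = z₀ + w.
Then 1 − z = 1 − (z₀ + w) = (1 − z₀) − w = 5 − w.
f(z) = 1/(5 − w) = (1/(5)) · 1/(1 − w/(5)) = Σ_{n≥0} w^n / (5)^(n+1).
So c_n = 1/(5)^(n+1):
  c_0 = 1/(5)^1 = 1/5.
  c_1 = 1/(5)^2 = 1/25.
  c_2 = 1/(5)^3 = 1/125.
  c_3 = 1/(5)^4 = 1/625.
The series is valid for |w/d| < 1, i.e. |z − z₀| < |d|.
Radius of convergence: R = |1 − z₀| = |5| = 5 (distance from z₀ to the singularity z = 1).

c_0 = 1/5, c_1 = 1/25, c_2 = 1/125, c_3 = 1/625; R = 5.


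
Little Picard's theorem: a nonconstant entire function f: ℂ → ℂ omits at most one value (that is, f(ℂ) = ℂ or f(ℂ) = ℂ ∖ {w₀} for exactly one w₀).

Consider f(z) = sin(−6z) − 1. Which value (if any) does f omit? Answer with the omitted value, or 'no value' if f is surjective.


Little Picard bounds the complement of f(ℂ) to at most one point.
sin is entire and surjective onto ℂ: for every w ∈ ℂ, sin(ζ) = w has a solution ζ ∈ ℂ (e.g., via the complex inverse arcsin). With ζ = −6z this gives z = ζ/(-6). Then 1·sin(−6z) takes every value in 1·ℂ = ℂ, and adding -1 is a bijection of ℂ. So f is surjective and omits no value. (Note: only on the real line is sin bounded by [−1, 1].)

Omitted value: no value.


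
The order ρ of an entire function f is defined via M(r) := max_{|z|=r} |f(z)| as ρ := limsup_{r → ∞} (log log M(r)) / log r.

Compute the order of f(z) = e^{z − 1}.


|e^{z − 1}| = e^{Re(1·z) + -1} ≤ e^{1|z|^1 + -1} = e^{1r^1 + -1} on |z| = r, so ρ ≤ 1. Choosing z on |z|=r so that 1·z is real positive (always possible by picking arg z appropriately) gives |f(z)| = e^{1r^1 + -1}, matching the bound. The additive constant -1 does not affect log log M(r) ~ 1·log r. Hence ρ = 1.
Therefore ρ = 1.

Order ρ = 1.


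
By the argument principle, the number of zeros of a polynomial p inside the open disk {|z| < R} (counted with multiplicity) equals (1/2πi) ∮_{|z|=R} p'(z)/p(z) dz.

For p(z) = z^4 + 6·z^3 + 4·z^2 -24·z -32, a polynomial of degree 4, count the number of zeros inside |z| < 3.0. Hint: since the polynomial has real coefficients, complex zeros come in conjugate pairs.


The zeros of p are: -2, -2, 2, -4.
Their magnitudes are: 2, 2, 2, 4.
Zeros with |z| < R = 3.0: -2, -2, 2.
Count = 3.
By the argument principle, (1/2πi) ∮_{|z|=R} p'(z)/p(z) dz equals exactly this count.

Number of zeros inside |z| < 3.0: 3.


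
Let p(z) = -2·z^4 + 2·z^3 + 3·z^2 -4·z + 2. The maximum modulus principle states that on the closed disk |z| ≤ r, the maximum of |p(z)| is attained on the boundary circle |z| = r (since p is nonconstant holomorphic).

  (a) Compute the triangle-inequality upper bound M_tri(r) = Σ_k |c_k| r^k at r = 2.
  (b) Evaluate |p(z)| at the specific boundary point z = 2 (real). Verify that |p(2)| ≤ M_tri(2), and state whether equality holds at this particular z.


Coefficients: c_0 = 2, c_1 = -4, c_2 = 3, c_3 = 2, c_4 = -2. Radius r = 2.
Part (a). Triangle bound: M_tri(r) = Σ_k |c_k| r^k
  = |2|·2^0 + |-4|·2^1 + |3|·2^2 + |2|·2^3 + |-2|·2^4
  = 2 + 8 + 12 + 16 + 32 = 70.
This bounds M(r) := max_{|z|=r} |p(z)| from above; equality holds iff all terms c_k z^k can be made to align in phase at a single z on |z|=r.
Part (b). At z = 2 (real, on the circle |z| = r):
  p(2) = (2)·2^0 + (-4)·2^1 + (3)·2^2 + (2)·2^3 + (-2)·2^4 = -10.
  |p(2)| = 10.
Check: |p(2)| = 10 ≤ 70 = M_tri(2). ✓ Equality does not hold at z = 2 (the coefficients have mixed signs, so the terms do not all align in phase there).

M_tri(2) = 70; |p(2)| = 10; equality at z=2: no.


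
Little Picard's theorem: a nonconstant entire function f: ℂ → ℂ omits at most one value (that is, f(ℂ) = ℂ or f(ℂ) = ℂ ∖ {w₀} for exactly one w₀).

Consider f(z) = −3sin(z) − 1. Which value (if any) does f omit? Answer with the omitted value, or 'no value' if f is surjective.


Little Picard bounds the complement of f(ℂ) to at most one point.
sin is entire and surjective onto ℂ: for every w ∈ ℂ, sin(ζ) = w has a solution ζ ∈ ℂ (e.g., via the complex inverse arcsin). With ζ = z this gives z = ζ/(1). Then -3·sin(z) takes every value in -3·ℂ = ℂ, and adding -1 is a bijection of ℂ. So f is surjective and omits no value. (Note: only on the real line is sin bounded by [−1, 1].)

Omitted value: no value.


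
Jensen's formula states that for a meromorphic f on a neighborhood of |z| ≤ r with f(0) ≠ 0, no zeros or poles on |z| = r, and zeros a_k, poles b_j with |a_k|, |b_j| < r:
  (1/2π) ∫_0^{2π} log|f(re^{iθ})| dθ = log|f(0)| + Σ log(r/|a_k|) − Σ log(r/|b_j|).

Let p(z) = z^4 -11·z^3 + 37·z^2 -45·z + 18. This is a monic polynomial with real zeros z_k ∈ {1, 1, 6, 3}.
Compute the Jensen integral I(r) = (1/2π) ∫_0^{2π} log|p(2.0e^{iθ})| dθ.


Zeros: 1, 1, 3, 6; r = 2.0.
Inside |z| < r: 1, 1. Outside (|z| ≥ r): 3, 6.
p(0) = 18, so log|p(0)| = log(18) = 2.8904.
Apply Jensen: I(r) = log|p(0)| + Σ_k log(r/|z_k|), summed over zeros inside |z| < r.
  log(r/|z_k|) for z_k = 1: log(2.0/1) = 0.6931
  log(r/|z_k|) for z_k = 1: log(2.0/1) = 0.6931
  Outside zeros (3, 6) contribute nothing to the Jensen sum.
Sum over inside zeros: 1.3863.
I(r) = log|p(0)| + (inside sum) = 2.8904 + 1.3863 = 4.2767.
Note: since some zeros are outside |z| ≤ r, the simplified n·log(r) form does NOT apply — only the inside zeros contribute.

I(r) ≈ 4.2767.


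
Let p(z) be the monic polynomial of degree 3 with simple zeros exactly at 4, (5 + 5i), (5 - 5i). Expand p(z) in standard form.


The polynomial is p(z) = ∏_{α ∈ S} (z − α), where S = {4, (5 + 5i), (5 - 5i)}.
Expanding the product yields: p(z) = z^3 -14·z^2 + 90·z -200.
Note conjugate pairs combine to real quadratics: (z − (5+5i))(z − (5−5i)) = z² − 10z + 50.
The resulting polynomial has degree 3 and real coefficients as required.

p(z) = z^3 -14·z^2 + 90·z -200.


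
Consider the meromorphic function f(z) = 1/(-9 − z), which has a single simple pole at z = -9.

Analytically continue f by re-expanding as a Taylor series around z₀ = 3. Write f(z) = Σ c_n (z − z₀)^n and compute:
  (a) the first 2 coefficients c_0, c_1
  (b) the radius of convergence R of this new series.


Let w = z − z₀, so z = z₀ + w.
Then -9 − z = -9 − (z₀ + w) = (-9 − z₀) − w = -12 − w.
f(z) = 1/(-12 − w) = (1/(-12)) · 1/(1 − w/(-12)) = Σ_{n≥0} w^n / (-12)^(n+1).
So c_n = 1/(-12)^(n+1):
  c_0 = 1/(-12)^1 = -1/12.
  c_1 = 1/(-12)^2 = 1/144.
The series is valid for |w/d| < 1, i.e. |z − z₀| < |d|.
Radius of convergence: R = |-9 − z₀| = |-12| = 12 (distance from z₀ to the singularity z = -9).

c_0 = -1/12, c_1 = 1/144; R = 12.


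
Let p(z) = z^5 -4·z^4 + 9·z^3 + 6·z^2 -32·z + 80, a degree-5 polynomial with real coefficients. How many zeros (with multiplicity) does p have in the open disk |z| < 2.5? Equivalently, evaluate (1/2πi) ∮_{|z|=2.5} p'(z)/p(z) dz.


The zeros of p are: -2, (1 + 2i), (1 - 2i), (2 + 2i), (2 - 2i).
Their magnitudes are: 2, 2.236, 2.236, 2.828, 2.828.
Zeros with |z| < R = 2.5: -2, (1 + 2i), (1 - 2i).
Count = 3.
By the argument principle, (1/2πi) ∮_{|z|=R} p'(z)/p(z) dz equals exactly this count.

Number of zeros inside |z| < 2.5: 3.


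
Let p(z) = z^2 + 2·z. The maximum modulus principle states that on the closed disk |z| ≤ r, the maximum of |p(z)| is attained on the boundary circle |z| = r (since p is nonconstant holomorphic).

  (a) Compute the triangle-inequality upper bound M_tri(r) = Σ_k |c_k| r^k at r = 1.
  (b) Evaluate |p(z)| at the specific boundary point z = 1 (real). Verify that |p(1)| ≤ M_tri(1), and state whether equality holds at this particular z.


Coefficients: c_0 = 0, c_1 = 2, c_2 = 1. Radius r = 1.
Part (a). Triangle bound: M_tri(r) = Σ_k |c_k| r^k
  = |0|·1^0 + |2|·1^1 + |1|·1^2
  = 0 + 2 + 1 = 3.
This bounds M(r) := max_{|z|=r} |p(z)| from above; equality holds iff all terms c_k z^k can be made to align in phase at a single z on |z|=r.
Part (b). At z = 1 (real, on the circle |z| = r):
  p(1) = (0)·1^0 + (2)·1^1 + (1)·1^2 = 3.
  |p(1)| = 3.
Since all nonzero coefficients share the same sign, |p(1)| = 3 = M_tri(1); the triangle bound is attained at z = 1, so in fact M(r) = 3.

M_tri(1) = 3; |p(1)| = 3; equality at z=1: yes.


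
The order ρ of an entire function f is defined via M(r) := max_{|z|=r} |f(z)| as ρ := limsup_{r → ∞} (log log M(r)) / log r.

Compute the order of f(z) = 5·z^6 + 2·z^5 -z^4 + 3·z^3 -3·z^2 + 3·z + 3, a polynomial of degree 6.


|f(z)| ≤ Σ|c_k|·r^k = O(r^6) as r → ∞. Polynomial growth is O(e^{r^ε}) for every ε > 0 (since r^6/e^{r^ε} → 0), so ρ ≤ ε for all ε > 0, i.e. ρ = 0. Every nonconstant polynomial has order 0.
Therefore ρ = 0.

Order ρ = 0.


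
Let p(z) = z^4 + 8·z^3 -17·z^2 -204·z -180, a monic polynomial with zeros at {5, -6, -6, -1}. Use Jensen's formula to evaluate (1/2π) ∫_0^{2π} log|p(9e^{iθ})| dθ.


Zeros: -6, -6, -1, 5; r = 9.
Inside |z| < r: -6, -6, -1, 5. Outside (|z| ≥ r): ∅.
p(0) = -180, so log|p(0)| = log(180) = 5.1930.
Apply Jensen: I(r) = log|p(0)| + Σ_k log(r/|z_k|), summed over zeros inside |z| < r.
  log(r/|z_k|) for z_k = 5: log(9/5) = 0.5878
  log(r/|z_k|) for z_k = -6: log(9/6) = 0.4055
  log(r/|z_k|) for z_k = -6: log(9/6) = 0.4055
  log(r/|z_k|) for z_k = -1: log(9/1) = 2.1972
Sum over inside zeros: 3.5959.
I(r) = log|p(0)| + (inside sum) = 5.1930 + 3.5959 = 8.7889.
Closed form (all zeros inside, monic): I(r) = n·log(r) = 4·log(9) = 8.7889. ✓

I(r) ≈ 8.7889.


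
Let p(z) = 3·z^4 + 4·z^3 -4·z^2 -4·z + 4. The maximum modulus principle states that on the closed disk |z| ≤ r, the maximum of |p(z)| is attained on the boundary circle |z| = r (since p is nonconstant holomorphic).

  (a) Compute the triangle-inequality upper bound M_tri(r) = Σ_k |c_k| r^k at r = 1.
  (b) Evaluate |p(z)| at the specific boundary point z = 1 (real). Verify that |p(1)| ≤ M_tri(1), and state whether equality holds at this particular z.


Coefficients: c_0 = 4, c_1 = -4, c_2 = -4, c_3 = 4, c_4 = 3. Radius r = 1.
Part (a). Triangle bound: M_tri(r) = Σ_k |c_k| r^k
  = |4|·1^0 + |-4|·1^1 + |-4|·1^2 + |4|·1^3 + |3|·1^4
  = 4 + 4 + 4 + 4 + 3 = 19.
This bounds M(r) := max_{|z|=r} |p(z)| from above; equality holds iff all terms c_k z^k can be made to align in phase at a single z on |z|=r.
Part (b). At z = 1 (real, on the circle |z| = r):
  p(1) = (4)·1^0 + (-4)·1^1 + (-4)·1^2 + (4)·1^3 + (3)·1^4 = 3.
  |p(1)| = 3.
Check: |p(1)| = 3 ≤ 19 = M_tri(1). ✓ Equality does not hold at z = 1 (the coefficients have mixed signs, so the terms do not all align in phase there).

M_tri(1) = 19; |p(1)| = 3; equality at z=1: no.


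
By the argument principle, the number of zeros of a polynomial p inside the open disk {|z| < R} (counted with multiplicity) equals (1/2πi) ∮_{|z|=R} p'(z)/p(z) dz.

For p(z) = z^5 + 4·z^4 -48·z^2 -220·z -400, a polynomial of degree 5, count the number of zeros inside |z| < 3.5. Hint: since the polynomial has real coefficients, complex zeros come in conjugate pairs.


The zeros of p are: 4, (-3 + 1i), (-3 - 1i), (-1 + 3i), (-1 - 3i).
Their magnitudes are: 4, 3.162, 3.162, 3.162, 3.162.
Zeros with |z| < R = 3.5: (-3 + 1i), (-3 - 1i), (-1 + 3i), (-1 - 3i).
Count = 4.
By the argument principle, (1/2πi) ∮_{|z|=R} p'(z)/p(z) dz equals exactly this count.

Number of zeros inside |z| < 3.5: 4.


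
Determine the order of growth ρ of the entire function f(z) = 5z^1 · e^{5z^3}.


M(r) = max_{|z|=r} |5|·|z|^1·|e^{5z^3}| = 5·r^1 · e^{5r^3} (the factors attain their maxima compatibly on |z|=r). Then log M(r) = log 5 + 1·log r + 5r^3, dominated by the last term, so log log M(r) ~ 3·log r. The polynomial factor 5z^1 contributes only a log r term and does not affect the order. ρ = 3.
Therefore ρ = 3.

Order ρ = 3.


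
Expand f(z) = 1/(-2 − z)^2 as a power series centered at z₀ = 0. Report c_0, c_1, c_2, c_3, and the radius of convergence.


Let w = z − z₀, so z = z₀ + w.
Then -2 − z = -2 − (z₀ + w) = (-2 − z₀) − w = -2 − w.
f(z) = 1/(-2 − w)^2 = (1/(-2)^2) · (1 − w/(-2))^{−2}.
By the binomial series (1−u)^{−2} = Σ_{n≥0} C(n+1, 1) u^n for |u|<1, with u = w/(-2):
  c_n = C(n+1, 1) / (-2)^(n+2).
  c_0 = 1/(-2)^2 = 1/4.
  c_1 = 2/(-2)^3 = -1/4.
  c_2 = 3/(-2)^4 = 3/16.
  c_3 = 4/(-2)^5 = -1/8.
The series is valid for |w/d| < 1, i.e. |z − z₀| < |d|.
Radius of convergence: R = |-2 − z₀| = |-2| = 2 (distance from z₀ to the singularity z = -2).

c_0 = 1/4, c_1 = -1/4, c_2 = 3/16, c_3 = -1/8; R = 2.


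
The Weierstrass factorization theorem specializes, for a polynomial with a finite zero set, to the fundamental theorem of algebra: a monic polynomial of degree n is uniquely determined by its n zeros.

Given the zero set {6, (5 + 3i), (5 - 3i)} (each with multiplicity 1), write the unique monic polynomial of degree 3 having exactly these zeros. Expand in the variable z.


The polynomial is p(z) = ∏_{α ∈ S} (z − α), where S = {6, (5 + 3i), (5 - 3i)}.
Expanding the product yields: p(z) = z^3 -16·z^2 + 94·z -204.
Note conjugate pairs combine to real quadratics: (z − (5+3i))(z − (5−3i)) = z² − 10z + 34.
The resulting polynomial has degree 3 and real coefficients as required.

p(z) = z^3 -16·z^2 + 94·z -204.


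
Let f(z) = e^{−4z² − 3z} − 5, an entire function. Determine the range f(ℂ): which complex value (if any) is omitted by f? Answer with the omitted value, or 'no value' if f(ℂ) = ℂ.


Little Picard bounds the complement of f(ℂ) to at most one point.
The exponent g(z) = −4z² − 3z is a nonconstant polynomial, hence surjective onto ℂ. So e^{g(z)} takes every value in {e^w : w ∈ ℂ} = ℂ ∖ {0}. Adding -5 shifts the range to ℂ ∖ {-5}. f omits exactly -5.

Omitted value: -5.


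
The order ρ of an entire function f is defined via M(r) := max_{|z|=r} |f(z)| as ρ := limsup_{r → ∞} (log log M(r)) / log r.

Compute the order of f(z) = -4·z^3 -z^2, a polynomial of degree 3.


|f(z)| ≤ Σ|c_k|·r^k = O(r^3) as r → ∞. Polynomial growth is O(e^{r^ε}) for every ε > 0 (since r^3/e^{r^ε} → 0), so ρ ≤ ε for all ε > 0, i.e. ρ = 0. Every nonconstant polynomial has order 0.
Therefore ρ = 0.

Order ρ = 0.


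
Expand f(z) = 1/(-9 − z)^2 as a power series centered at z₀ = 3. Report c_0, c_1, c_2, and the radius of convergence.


Let w = z − z₀, so z = z₀ + w.
Then -9 − z = -9 − (z₀ + w) = (-9 − z₀) − w = -12 − w.
f(z) = 1/(-12 − w)^2 = (1/(-12)^2) · (1 − w/(-12))^{−2}.
By the binomial series (1−u)^{−2} = Σ_{n≥0} C(n+1, 1) u^n for |u|<1, with u = w/(-12):
  c_n = C(n+1, 1) / (-12)^(n+2).
  c_0 = 1/(-12)^2 = 1/144.
  c_1 = 2/(-12)^3 = -1/864.
  c_2 = 3/(-12)^4 = 1/6912.
The series is valid for |w/d| < 1, i.e. |z − z₀| < |d|.
Radius of convergence: R = |-9 − z₀| = |-12| = 12 (distance from z₀ to the singularity z = -9).

c_0 = 1/144, c_1 = -1/864, c_2 = 1/6912; R = 12.
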